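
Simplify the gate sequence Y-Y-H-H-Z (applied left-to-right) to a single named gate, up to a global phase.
Z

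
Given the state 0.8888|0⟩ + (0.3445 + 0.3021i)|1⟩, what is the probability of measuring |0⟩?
0.79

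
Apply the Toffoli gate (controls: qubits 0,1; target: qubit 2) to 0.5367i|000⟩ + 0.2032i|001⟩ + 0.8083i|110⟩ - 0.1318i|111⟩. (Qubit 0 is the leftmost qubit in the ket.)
0.5367i|000⟩ + 0.2032i|001⟩ - 0.1318i|110⟩ + 0.8083i|111⟩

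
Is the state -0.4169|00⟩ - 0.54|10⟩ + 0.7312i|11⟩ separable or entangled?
Entangled

Writing the state as a|00⟩ + b|01⟩ + c|10⟩ + d|11⟩, it is a product state iff ad − bc = 0.
Here (a, b, c, d) = (-0.4169, 0, -0.54, 0.7312i): ad − bc = (-0.4169)(0.7312i) − (0)(-0.54) = -0.3048i ≠ 0, so the state is entangled.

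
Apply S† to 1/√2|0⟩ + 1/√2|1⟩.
1/√2|0⟩ - (1/√2)i|1⟩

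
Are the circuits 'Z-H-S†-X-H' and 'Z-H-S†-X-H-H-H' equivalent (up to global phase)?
Yes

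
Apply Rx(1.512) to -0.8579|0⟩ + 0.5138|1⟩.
(-0.6242 - 0.3525i)|0⟩ + (0.3738 + 0.5885i)|1⟩

Rx(1.512) = [[cos(θ/2), −i·sin(θ/2)], [−i·sin(θ/2), cos(θ/2)]]; θ = 1.512, cos(θ/2) ≈ 0.727586, sin(θ/2) ≈ 0.686017.
With a = amp(|0⟩) = -0.8579 and b = amp(|1⟩) = 0.5138:
new amp(|0⟩) = (0.727586)·a + (-0.686017i)·b = (-0.6242 - 0.3525i)
new amp(|1⟩) = (-0.686017i)·a + (0.727586)·b = (0.3738 + 0.5885i)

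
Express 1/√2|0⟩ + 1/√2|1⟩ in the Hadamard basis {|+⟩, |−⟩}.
|+⟩

With |ψ⟩ = α|0⟩ + β|1⟩, the Hadamard-basis coefficients are ⟨+|ψ⟩ = (α + β)/√2 and ⟨−|ψ⟩ = (α − β)/√2.
Here α = 1/√2, β = 1/√2: (α + β)/√2 = 1, (α − β)/√2 = 0.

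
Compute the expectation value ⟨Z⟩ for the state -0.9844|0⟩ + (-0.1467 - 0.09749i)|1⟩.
0.938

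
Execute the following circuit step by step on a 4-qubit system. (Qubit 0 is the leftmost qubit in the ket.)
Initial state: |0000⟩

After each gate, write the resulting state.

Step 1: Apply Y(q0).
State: i|1000⟩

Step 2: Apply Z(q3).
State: i|1000⟩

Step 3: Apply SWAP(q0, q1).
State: i|0100⟩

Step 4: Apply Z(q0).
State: i|0100⟩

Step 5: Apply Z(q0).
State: i|0100⟩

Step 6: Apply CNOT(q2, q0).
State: i|0100⟩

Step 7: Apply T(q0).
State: i|0100⟩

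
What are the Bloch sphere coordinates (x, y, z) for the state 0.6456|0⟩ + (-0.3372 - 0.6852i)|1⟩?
(-0.4354, -0.8847, -0.1664)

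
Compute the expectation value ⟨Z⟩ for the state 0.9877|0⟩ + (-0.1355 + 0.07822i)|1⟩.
0.9511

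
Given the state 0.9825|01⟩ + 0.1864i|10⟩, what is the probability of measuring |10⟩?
0.03474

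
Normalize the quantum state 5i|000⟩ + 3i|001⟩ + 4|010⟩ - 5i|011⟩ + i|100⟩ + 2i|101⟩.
0.559i|000⟩ + 0.3354i|001⟩ + 1/√5|010⟩ - 0.559i|011⟩ + 0.1118i|100⟩ + 0.2236i|101⟩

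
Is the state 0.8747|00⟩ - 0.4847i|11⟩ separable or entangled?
Entangled

Writing the state as a|00⟩ + b|01⟩ + c|10⟩ + d|11⟩, it is a product state iff ad − bc = 0.
Here (a, b, c, d) = (0.8747, 0, 0, -0.4847i): ad − bc = (0.8747)(-0.4847i) − (0)(0) = -0.424i ≠ 0, so the state is entangled.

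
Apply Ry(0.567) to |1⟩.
-0.2797|0⟩ + 0.9601|1⟩

Ry(0.567) = [[cos(θ/2), −sin(θ/2)], [sin(θ/2), cos(θ/2)]]; θ = 0.567, cos(θ/2) ≈ 0.960082, sin(θ/2) ≈ 0.279718.
With a = amp(|0⟩) = 0 and b = amp(|1⟩) = 1:
new amp(|0⟩) = (0.960082)·a + (-0.279718)·b = -0.2797
new amp(|1⟩) = (0.279718)·a + (0.960082)·b = 0.9601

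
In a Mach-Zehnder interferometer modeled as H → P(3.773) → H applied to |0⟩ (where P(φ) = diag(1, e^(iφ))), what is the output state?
(0.0964 - 0.2951i)|0⟩ + (0.9036 + 0.2951i)|1⟩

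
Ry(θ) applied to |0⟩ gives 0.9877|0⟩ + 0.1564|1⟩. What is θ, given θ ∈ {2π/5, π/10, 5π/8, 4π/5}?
π/10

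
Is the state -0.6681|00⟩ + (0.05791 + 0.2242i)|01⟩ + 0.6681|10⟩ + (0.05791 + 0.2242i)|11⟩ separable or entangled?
Entangled

Writing the state as a|00⟩ + b|01⟩ + c|10⟩ + d|11⟩, it is a product state iff ad − bc = 0.
Here (a, b, c, d) = (-0.6681, (0.05791 + 0.2242i), 0.6681, (0.05791 + 0.2242i)): ad − bc = (-0.6681)(0.05791 + 0.2242i) − (0.05791 + 0.2242i)(0.6681) = (-0.07738 - 0.2996i) ≠ 0, so the state is entangled.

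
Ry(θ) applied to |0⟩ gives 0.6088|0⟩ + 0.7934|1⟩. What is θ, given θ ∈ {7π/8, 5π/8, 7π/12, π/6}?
7π/12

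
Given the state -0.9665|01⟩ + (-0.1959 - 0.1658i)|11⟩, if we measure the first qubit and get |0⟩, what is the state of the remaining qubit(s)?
-|1⟩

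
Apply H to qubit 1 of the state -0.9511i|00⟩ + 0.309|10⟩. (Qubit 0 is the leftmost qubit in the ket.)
-0.6725i|00⟩ - 0.6725i|01⟩ + 0.2185|10⟩ + 0.2185|11⟩

H on qubit 1 mixes each pair of kets that differ only in qubit 1: amplitudes (a, b) of (|…0…⟩, |…1…⟩) become ((a + b)/√2, (a − b)/√2). Kets absent from the input have amplitude 0.
(|00⟩, |01⟩): (a, b) = (-0.9511i, 0) → (-0.6725i, -0.6725i)
(|10⟩, |11⟩): (a, b) = (0.309, 0) → (0.2185, 0.2185)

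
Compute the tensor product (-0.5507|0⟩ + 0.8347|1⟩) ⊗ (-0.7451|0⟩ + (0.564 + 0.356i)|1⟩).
0.4103|00⟩ + (-0.3106 - 0.196i)|01⟩ - 0.6219|10⟩ + (0.4708 + 0.2972i)|11⟩

amp(|b₁b₂…⟩) = product of the factor amplitudes for bits b₁, b₂, …; only kets whose every factor amplitude is nonzero survive.
|00⟩: (-0.5507)(-0.7451) = 0.4103
|01⟩: (-0.5507)(0.564 + 0.356i) = (-0.3106 - 0.196i)
|10⟩: (0.8347)(-0.7451) = -0.6219
|11⟩: (0.8347)(0.564 + 0.356i) = (0.4708 + 0.2972i)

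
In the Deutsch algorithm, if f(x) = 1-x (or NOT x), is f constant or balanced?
Balanced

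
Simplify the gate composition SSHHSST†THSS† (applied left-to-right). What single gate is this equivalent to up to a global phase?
H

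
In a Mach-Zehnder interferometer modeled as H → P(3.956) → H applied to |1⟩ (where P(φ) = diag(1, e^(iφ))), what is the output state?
(0.8431 + 0.3637i)|0⟩ + (0.1569 - 0.3637i)|1⟩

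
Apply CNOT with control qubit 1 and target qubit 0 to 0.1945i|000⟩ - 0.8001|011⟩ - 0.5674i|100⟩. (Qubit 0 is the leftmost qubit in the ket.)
0.1945i|000⟩ - 0.5674i|100⟩ - 0.8001|111⟩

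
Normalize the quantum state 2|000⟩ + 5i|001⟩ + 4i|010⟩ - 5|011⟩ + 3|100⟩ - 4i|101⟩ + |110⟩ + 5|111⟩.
0.1818|000⟩ + 0.4545i|001⟩ + 0.3636i|010⟩ - 0.4545|011⟩ + 0.2727|100⟩ - 0.3636i|101⟩ + 0.09091|110⟩ + 0.4545|111⟩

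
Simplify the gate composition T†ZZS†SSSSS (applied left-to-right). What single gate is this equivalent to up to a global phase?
T†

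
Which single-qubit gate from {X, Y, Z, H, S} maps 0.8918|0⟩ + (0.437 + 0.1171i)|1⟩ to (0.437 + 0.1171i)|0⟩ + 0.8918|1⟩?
X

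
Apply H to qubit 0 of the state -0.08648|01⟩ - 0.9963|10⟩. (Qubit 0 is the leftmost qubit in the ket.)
-0.7045|00⟩ - 0.06115|01⟩ + 0.7045|10⟩ - 0.06115|11⟩

H on qubit 0 mixes each pair of kets that differ only in qubit 0: amplitudes (a, b) of (|…0…⟩, |…1…⟩) become ((a + b)/√2, (a − b)/√2). Kets absent from the input have amplitude 0.
(|00⟩, |10⟩): (a, b) = (0, -0.9963) → (-0.7045, 0.7045)
(|01⟩, |11⟩): (a, b) = (-0.08648, 0) → (-0.06115, -0.06115)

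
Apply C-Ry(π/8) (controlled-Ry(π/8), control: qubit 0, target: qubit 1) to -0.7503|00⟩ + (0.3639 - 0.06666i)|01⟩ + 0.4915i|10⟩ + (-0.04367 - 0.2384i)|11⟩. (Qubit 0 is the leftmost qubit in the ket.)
-0.7503|00⟩ + (0.3639 - 0.06666i)|01⟩ + (0.00852 + 0.5286i)|10⟩ + (-0.04283 - 0.1379i)|11⟩

C-Ry(π/8) leaves the control-|0⟩ kets |00⟩, |01⟩ unchanged and applies Ry(π/8) to qubit 1 on the control-|1⟩ pair (|10⟩, |11⟩).
Ry(π/8) = [[cos(θ/2), −sin(θ/2)], [sin(θ/2), cos(θ/2)]]; θ = π/8, cos(θ/2) ≈ 0.980785, sin(θ/2) ≈ 0.19509.
With a = amp(|10⟩) = 0.4915i and b = amp(|11⟩) = (-0.04367 - 0.2384i):
new amp(|10⟩) = (0.980785)·a + (-0.19509)·b = (0.00852 + 0.5286i)
new amp(|11⟩) = (0.19509)·a + (0.980785)·b = (-0.04283 - 0.1379i)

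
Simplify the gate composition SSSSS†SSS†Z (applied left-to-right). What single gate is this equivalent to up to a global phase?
Z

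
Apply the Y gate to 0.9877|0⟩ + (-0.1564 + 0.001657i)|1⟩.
(0.001657 + 0.1564i)|0⟩ + 0.9877i|1⟩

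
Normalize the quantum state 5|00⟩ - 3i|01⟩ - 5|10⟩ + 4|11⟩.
1/√3|00⟩ - 0.3464i|01⟩ - 1/√3|10⟩ + 0.4619|11⟩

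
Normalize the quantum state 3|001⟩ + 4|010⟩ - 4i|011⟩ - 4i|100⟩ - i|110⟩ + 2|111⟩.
0.381|001⟩ + 0.508|010⟩ - 0.508i|011⟩ - 0.508i|100⟩ - 0.127i|110⟩ + 0.254|111⟩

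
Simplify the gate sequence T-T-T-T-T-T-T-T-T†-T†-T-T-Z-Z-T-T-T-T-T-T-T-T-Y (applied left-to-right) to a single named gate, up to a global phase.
Y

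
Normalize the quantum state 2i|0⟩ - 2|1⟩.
(1/√2)i|0⟩ - 1/√2|1⟩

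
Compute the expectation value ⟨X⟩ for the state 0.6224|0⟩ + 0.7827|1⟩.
0.9743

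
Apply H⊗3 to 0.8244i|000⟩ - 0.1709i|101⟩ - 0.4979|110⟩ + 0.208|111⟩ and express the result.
(-0.1025 + 0.231i)|000⟩ + (-0.2496 + 0.3519i)|001⟩ + (0.1025 + 0.231i)|010⟩ + (0.2496 + 0.3519i)|011⟩ + (0.1025 + 0.3519i)|100⟩ + (0.2496 + 0.231i)|101⟩ + (-0.1025 + 0.3519i)|110⟩ + (-0.2496 + 0.231i)|111⟩

H⊗3 gives amp(|y⟩) = (1/2√2) Σ_x (−1)^(x·y) amp(|x⟩), where x·y is the number of positions in which both x and y have a 1.
|000⟩: (0.8244i - 0.1709i - 0.4979 + 0.208)/(2√2) = (-0.1025 + 0.231i)
|001⟩: (0.8244i + 0.1709i - 0.4979 - 0.208)/(2√2) = (-0.2496 + 0.3519i)
|010⟩: (0.8244i - 0.1709i + 0.4979 - 0.208)/(2√2) = (0.1025 + 0.231i)
|011⟩: (0.8244i + 0.1709i + 0.4979 + 0.208)/(2√2) = (0.2496 + 0.3519i)
|100⟩: (0.8244i + 0.1709i + 0.4979 - 0.208)/(2√2) = (0.1025 + 0.3519i)
|101⟩: (0.8244i - 0.1709i + 0.4979 + 0.208)/(2√2) = (0.2496 + 0.231i)
|110⟩: (0.8244i + 0.1709i - 0.4979 + 0.208)/(2√2) = (-0.1025 + 0.3519i)
|111⟩: (0.8244i - 0.1709i - 0.4979 - 0.208)/(2√2) = (-0.2496 + 0.231i)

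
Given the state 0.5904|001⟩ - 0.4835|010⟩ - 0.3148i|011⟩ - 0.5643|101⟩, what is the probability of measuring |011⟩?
0.0991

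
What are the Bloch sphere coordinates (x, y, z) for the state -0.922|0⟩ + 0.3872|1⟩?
(-0.714, 0, 0.7002)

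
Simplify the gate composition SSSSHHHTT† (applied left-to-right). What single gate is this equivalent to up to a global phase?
H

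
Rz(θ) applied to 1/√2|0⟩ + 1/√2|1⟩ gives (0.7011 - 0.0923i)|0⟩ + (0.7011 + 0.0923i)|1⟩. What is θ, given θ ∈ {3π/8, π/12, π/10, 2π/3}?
π/12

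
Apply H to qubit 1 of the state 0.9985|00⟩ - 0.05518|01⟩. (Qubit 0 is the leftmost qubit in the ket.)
0.667|00⟩ + 0.7451|01⟩

H on qubit 1 mixes each pair of kets that differ only in qubit 1: amplitudes (a, b) of (|…0…⟩, |…1…⟩) become ((a + b)/√2, (a − b)/√2). Kets absent from the input have amplitude 0.
(|00⟩, |01⟩): (a, b) = (0.9985, -0.05518) → (0.667, 0.7451)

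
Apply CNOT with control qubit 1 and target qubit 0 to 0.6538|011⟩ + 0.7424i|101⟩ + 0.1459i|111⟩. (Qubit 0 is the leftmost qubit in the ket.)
0.1459i|011⟩ + 0.7424i|101⟩ + 0.6538|111⟩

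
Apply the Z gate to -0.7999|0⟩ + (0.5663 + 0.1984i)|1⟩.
-0.7999|0⟩ + (-0.5663 - 0.1984i)|1⟩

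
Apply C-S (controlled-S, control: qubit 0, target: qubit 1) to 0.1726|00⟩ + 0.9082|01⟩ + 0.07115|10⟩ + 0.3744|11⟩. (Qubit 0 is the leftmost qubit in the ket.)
0.1726|00⟩ + 0.9082|01⟩ + 0.07115|10⟩ + 0.3744i|11⟩

C-S leaves the control-|0⟩ kets |00⟩, |01⟩ unchanged and applies S to qubit 1 on the control-|1⟩ pair (|10⟩, |11⟩).
S = [[1, 0], [0, i]].
With a = amp(|10⟩) = 0.07115 and b = amp(|11⟩) = 0.3744:
new amp(|10⟩) = (1)·a = 0.07115
new amp(|11⟩) = (i)·b = 0.3744i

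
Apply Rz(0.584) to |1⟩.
(0.9577 + 0.2879i)|1⟩

Rz(0.584) = [[e^(−iθ/2), 0], [0, e^(iθ/2)]] with e^(±iθ/2) = cos(θ/2) ± i·sin(θ/2); θ = 0.584, cos(θ/2) ≈ 0.95767, sin(θ/2) ≈ 0.287868.
With a = amp(|0⟩) = 0 and b = amp(|1⟩) = 1:
new amp(|0⟩) = (0.95767 - 0.287868i)·a = 0
new amp(|1⟩) = (0.95767 + 0.287868i)·b = (0.9577 + 0.2879i)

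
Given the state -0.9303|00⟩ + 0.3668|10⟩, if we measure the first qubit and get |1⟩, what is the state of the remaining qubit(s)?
|0⟩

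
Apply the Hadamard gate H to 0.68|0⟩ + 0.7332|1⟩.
0.9993|0⟩ - 0.03762|1⟩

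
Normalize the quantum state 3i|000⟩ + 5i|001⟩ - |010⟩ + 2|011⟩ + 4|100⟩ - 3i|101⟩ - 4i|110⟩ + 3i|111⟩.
0.318i|000⟩ + 0.53i|001⟩ - 0.106|010⟩ + 0.212|011⟩ + 0.424|100⟩ - 0.318i|101⟩ - 0.424i|110⟩ + 0.318i|111⟩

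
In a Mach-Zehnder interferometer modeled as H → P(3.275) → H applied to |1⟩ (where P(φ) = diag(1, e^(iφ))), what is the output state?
(0.9956 + 0.06651i)|0⟩ + (0.004443 - 0.06651i)|1⟩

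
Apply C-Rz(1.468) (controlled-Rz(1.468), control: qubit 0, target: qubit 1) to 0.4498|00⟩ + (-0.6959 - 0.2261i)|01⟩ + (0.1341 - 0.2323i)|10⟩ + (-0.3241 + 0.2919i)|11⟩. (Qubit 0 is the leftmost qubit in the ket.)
0.4498|00⟩ + (-0.6959 - 0.2261i)|01⟩ + (-0.05604 - 0.2623i)|10⟩ + (-0.4362 - 0.0003607i)|11⟩

C-Rz(1.468) leaves the control-|0⟩ kets |00⟩, |01⟩ unchanged and applies Rz(1.468) to qubit 1 on the control-|1⟩ pair (|10⟩, |11⟩).
Rz(1.468) = [[e^(−iθ/2), 0], [0, e^(iθ/2)]] with e^(±iθ/2) = cos(θ/2) ± i·sin(θ/2); θ = 1.468, cos(θ/2) ≈ 0.742501, sin(θ/2) ≈ 0.669845.
With a = amp(|10⟩) = (0.1341 - 0.2323i) and b = amp(|11⟩) = (-0.3241 + 0.2919i):
new amp(|10⟩) = (0.742501 - 0.669845i)·a = (-0.05604 - 0.2623i)
new amp(|11⟩) = (0.742501 + 0.669845i)·b = (-0.4362 - 0.0003607i)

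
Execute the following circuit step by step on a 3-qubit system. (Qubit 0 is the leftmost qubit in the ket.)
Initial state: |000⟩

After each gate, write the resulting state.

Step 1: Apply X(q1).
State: |010⟩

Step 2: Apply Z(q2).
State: |010⟩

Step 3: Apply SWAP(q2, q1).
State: |001⟩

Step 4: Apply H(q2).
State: 1/√2|000⟩ - 1/√2|001⟩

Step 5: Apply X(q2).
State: -1/√2|000⟩ + 1/√2|001⟩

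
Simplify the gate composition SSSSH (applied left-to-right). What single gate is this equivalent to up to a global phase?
H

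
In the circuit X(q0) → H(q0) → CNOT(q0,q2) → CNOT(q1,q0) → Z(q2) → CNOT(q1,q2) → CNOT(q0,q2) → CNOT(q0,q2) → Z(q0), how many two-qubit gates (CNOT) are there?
5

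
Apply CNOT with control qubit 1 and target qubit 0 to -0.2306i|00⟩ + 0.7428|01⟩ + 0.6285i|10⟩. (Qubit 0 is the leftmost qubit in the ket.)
-0.2306i|00⟩ + 0.6285i|10⟩ + 0.7428|11⟩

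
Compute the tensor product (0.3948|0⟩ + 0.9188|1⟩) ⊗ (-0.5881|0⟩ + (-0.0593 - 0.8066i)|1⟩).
-0.2322|00⟩ + (-0.02341 - 0.3184i)|01⟩ - 0.5403|10⟩ + (-0.05448 - 0.7411i)|11⟩

amp(|b₁b₂…⟩) = product of the factor amplitudes for bits b₁, b₂, …; only kets whose every factor amplitude is nonzero survive.
|00⟩: (0.3948)(-0.5881) = -0.2322
|01⟩: (0.3948)(-0.0593 - 0.8066i) = (-0.02341 - 0.3184i)
|10⟩: (0.9188)(-0.5881) = -0.5403
|11⟩: (0.9188)(-0.0593 - 0.8066i) = (-0.05448 - 0.7411i)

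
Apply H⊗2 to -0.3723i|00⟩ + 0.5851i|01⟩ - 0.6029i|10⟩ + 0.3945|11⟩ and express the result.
(0.1973 - 0.1951i)|00⟩ + (-0.1973 - 0.7802i)|01⟩ + (-0.1973 + 0.4079i)|10⟩ + (0.1973 - 0.1773i)|11⟩

H⊗2 gives amp(|y⟩) = (1/2) Σ_x (−1)^(x·y) amp(|x⟩), where x·y is the number of positions in which both x and y have a 1.
|00⟩: (-0.3723i + 0.5851i - 0.6029i + 0.3945)/2 = (0.1973 - 0.1951i)
|01⟩: (-0.3723i - 0.5851i - 0.6029i - 0.3945)/2 = (-0.1973 - 0.7802i)
|10⟩: (-0.3723i + 0.5851i + 0.6029i - 0.3945)/2 = (-0.1973 + 0.4079i)
|11⟩: (-0.3723i - 0.5851i + 0.6029i + 0.3945)/2 = (0.1973 - 0.1773i)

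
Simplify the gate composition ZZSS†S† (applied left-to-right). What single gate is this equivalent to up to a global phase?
S†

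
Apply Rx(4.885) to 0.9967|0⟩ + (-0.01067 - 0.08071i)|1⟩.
(-0.8148 + 0.006866i)|0⟩ + (0.008167 - 0.5796i)|1⟩

Rx(4.885) = [[cos(θ/2), −i·sin(θ/2)], [−i·sin(θ/2), cos(θ/2)]]; θ = 4.885, cos(θ/2) ≈ -0.765426, sin(θ/2) ≈ 0.643523.
With a = amp(|0⟩) = 0.9967 and b = amp(|1⟩) = (-0.01067 - 0.08071i):
new amp(|0⟩) = (-0.765426)·a + (-0.643523i)·b = (-0.8148 + 0.006866i)
new amp(|1⟩) = (-0.643523i)·a + (-0.765426)·b = (0.008167 - 0.5796i)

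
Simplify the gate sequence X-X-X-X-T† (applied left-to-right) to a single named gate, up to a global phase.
T†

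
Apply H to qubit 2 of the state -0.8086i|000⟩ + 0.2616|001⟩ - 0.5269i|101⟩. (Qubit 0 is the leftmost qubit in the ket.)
(0.185 - 0.5718i)|000⟩ + (-0.185 - 0.5718i)|001⟩ - 0.3726i|100⟩ + 0.3726i|101⟩

H on qubit 2 mixes each pair of kets that differ only in qubit 2: amplitudes (a, b) of (|…0…⟩, |…1…⟩) become ((a + b)/√2, (a − b)/√2). Kets absent from the input have amplitude 0.
(|000⟩, |001⟩): (a, b) = (-0.8086i, 0.2616) → ((0.185 - 0.5718i), (-0.185 - 0.5718i))
(|100⟩, |101⟩): (a, b) = (0, -0.5269i) → (-0.3726i, 0.3726i)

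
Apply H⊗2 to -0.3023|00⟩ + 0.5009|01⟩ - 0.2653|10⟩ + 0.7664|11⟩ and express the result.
0.3499|00⟩ - 0.9175|01⟩ - 0.1513|10⟩ + 0.1143|11⟩

H⊗2 gives amp(|y⟩) = (1/2) Σ_x (−1)^(x·y) amp(|x⟩), where x·y is the number of positions in which both x and y have a 1.
|00⟩: (-0.3023 + 0.5009 - 0.2653 + 0.7664)/2 = 0.3499
|01⟩: (-0.3023 - 0.5009 - 0.2653 - 0.7664)/2 = -0.9175
|10⟩: (-0.3023 + 0.5009 + 0.2653 - 0.7664)/2 = -0.1513
|11⟩: (-0.3023 - 0.5009 + 0.2653 + 0.7664)/2 = 0.1143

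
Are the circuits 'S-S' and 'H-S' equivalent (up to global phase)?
No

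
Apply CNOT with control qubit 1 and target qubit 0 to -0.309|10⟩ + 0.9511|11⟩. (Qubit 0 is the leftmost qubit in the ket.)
0.9511|01⟩ - 0.309|10⟩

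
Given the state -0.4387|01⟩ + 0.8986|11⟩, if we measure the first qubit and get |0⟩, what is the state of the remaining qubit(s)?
-|1⟩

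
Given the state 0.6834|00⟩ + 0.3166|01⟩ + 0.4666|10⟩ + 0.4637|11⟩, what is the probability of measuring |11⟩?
0.215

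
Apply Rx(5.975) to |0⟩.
-0.9882|0⟩ - 0.1535i|1⟩

Rx(5.975) = [[cos(θ/2), −i·sin(θ/2)], [−i·sin(θ/2), cos(θ/2)]]; θ = 5.975, cos(θ/2) ≈ -0.988151, sin(θ/2) ≈ 0.153484.
With a = amp(|0⟩) = 1 and b = amp(|1⟩) = 0:
new amp(|0⟩) = (-0.988151)·a + (-0.153484i)·b = -0.9882
new amp(|1⟩) = (-0.153484i)·a + (-0.988151)·b = -0.1535i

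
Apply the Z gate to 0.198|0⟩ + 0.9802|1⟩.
0.198|0⟩ - 0.9802|1⟩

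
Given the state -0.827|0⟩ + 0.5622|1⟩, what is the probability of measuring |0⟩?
0.6839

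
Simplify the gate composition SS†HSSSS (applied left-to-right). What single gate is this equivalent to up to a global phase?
H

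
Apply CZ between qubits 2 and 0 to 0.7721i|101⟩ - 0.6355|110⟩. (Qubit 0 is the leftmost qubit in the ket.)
-0.7721i|101⟩ - 0.6355|110⟩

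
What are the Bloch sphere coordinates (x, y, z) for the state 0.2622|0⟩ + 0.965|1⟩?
(0.506, 0, -0.8625)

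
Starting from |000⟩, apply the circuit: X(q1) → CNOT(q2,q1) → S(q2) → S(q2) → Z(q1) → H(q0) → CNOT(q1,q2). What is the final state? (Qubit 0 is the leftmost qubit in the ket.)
-1/√2|011⟩ - 1/√2|111⟩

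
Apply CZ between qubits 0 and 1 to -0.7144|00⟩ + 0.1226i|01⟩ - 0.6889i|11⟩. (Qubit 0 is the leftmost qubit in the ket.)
-0.7144|00⟩ + 0.1226i|01⟩ + 0.6889i|11⟩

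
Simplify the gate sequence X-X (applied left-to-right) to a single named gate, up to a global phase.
I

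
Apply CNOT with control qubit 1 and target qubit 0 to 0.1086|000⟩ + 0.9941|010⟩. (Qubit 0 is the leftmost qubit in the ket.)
0.1086|000⟩ + 0.9941|110⟩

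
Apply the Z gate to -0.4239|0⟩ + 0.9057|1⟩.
-0.4239|0⟩ - 0.9057|1⟩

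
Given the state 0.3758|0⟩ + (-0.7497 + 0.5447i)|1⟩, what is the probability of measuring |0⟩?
0.1412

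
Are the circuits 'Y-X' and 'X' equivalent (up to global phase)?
No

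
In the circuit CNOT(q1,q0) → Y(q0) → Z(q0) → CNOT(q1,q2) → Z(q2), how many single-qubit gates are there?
3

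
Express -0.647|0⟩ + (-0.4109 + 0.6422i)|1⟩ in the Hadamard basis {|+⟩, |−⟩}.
(-0.748 + 0.4541i)|+⟩ + (-0.1669 - 0.4541i)|−⟩

With |ψ⟩ = α|0⟩ + β|1⟩, the Hadamard-basis coefficients are ⟨+|ψ⟩ = (α + β)/√2 and ⟨−|ψ⟩ = (α − β)/√2.
Here α = -0.647, β = (-0.4109 + 0.6422i): (α + β)/√2 = (-0.748 + 0.4541i), (α − β)/√2 = (-0.1669 - 0.4541i).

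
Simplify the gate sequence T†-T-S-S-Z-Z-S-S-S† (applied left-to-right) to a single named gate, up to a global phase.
S†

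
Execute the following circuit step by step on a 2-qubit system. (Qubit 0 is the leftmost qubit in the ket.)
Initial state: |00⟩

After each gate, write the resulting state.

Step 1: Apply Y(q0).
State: i|10⟩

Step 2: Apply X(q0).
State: i|00⟩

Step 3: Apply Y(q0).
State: -|10⟩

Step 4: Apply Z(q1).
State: -|10⟩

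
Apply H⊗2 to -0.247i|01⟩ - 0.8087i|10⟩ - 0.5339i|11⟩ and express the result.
-0.7948i|00⟩ - 0.0139i|01⟩ + 0.5478i|10⟩ + 0.2609i|11⟩

H⊗2 gives amp(|y⟩) = (1/2) Σ_x (−1)^(x·y) amp(|x⟩), where x·y is the number of positions in which both x and y have a 1.
|00⟩: (-0.247i - 0.8087i - 0.5339i)/2 = -0.7948i
|01⟩: (0.247i - 0.8087i + 0.5339i)/2 = -0.0139i
|10⟩: (-0.247i + 0.8087i + 0.5339i)/2 = 0.5478i
|11⟩: (0.247i + 0.8087i - 0.5339i)/2 = 0.2609i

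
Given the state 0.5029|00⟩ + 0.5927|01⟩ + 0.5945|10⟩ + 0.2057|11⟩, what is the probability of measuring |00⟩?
0.2529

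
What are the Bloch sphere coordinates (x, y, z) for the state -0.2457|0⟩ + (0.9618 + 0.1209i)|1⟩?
(-0.4726, -0.05941, -0.8793)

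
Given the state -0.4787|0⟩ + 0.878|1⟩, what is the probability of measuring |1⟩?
0.7709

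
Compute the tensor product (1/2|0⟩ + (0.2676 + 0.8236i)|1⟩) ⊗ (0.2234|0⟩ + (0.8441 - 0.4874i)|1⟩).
0.1117|00⟩ + (0.4221 - 0.2437i)|01⟩ + (0.05978 + 0.184i)|10⟩ + (0.6273 + 0.5648i)|11⟩

amp(|b₁b₂…⟩) = product of the factor amplitudes for bits b₁, b₂, …; only kets whose every factor amplitude is nonzero survive.
|00⟩: (1/2)(0.2234) = 0.1117
|01⟩: (1/2)(0.8441 - 0.4874i) = (0.4221 - 0.2437i)
|10⟩: (0.2676 + 0.8236i)(0.2234) = (0.05978 + 0.184i)
|11⟩: (0.2676 + 0.8236i)(0.8441 - 0.4874i) = (0.6273 + 0.5648i)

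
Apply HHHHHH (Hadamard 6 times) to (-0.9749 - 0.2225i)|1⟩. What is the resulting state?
(-0.9749 - 0.2225i)|1⟩

H² = I, so an even number of Hadamards cancels: H^6 = I and the state is unchanged.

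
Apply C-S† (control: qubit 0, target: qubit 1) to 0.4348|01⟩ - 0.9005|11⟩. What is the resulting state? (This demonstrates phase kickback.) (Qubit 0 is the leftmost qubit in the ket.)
0.4348|01⟩ + 0.9005i|11⟩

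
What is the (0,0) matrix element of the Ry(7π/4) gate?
-0.9239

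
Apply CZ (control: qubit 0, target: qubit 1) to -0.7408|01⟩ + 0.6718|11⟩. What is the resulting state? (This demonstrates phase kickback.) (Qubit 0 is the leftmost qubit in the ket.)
-0.7408|01⟩ - 0.6718|11⟩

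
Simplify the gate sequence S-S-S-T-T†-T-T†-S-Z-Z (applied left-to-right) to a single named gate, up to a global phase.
I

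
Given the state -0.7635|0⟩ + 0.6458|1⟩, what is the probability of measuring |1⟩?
0.4171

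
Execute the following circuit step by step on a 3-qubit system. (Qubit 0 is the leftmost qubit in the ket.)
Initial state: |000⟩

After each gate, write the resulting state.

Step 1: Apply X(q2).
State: |001⟩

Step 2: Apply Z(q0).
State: |001⟩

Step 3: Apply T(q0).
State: |001⟩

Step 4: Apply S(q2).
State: i|001⟩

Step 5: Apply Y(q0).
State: -|101⟩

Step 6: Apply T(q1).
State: -|101⟩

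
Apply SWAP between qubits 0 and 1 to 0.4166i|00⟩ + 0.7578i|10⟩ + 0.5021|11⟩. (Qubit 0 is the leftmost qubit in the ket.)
0.4166i|00⟩ + 0.7578i|01⟩ + 0.5021|11⟩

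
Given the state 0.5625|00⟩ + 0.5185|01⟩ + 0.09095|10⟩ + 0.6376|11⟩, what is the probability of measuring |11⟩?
0.4065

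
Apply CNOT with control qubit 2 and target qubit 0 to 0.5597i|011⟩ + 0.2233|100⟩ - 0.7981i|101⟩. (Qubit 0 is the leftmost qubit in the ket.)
-0.7981i|001⟩ + 0.2233|100⟩ + 0.5597i|111⟩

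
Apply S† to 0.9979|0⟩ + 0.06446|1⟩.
0.9979|0⟩ - 0.06446i|1⟩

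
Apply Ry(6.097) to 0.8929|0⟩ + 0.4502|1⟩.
-0.9309|0⟩ - 0.3652|1⟩

Ry(6.097) = [[cos(θ/2), −sin(θ/2)], [sin(θ/2), cos(θ/2)]]; θ = 6.097, cos(θ/2) ≈ -0.99567, sin(θ/2) ≈ 0.0929583.
With a = amp(|0⟩) = 0.8929 and b = amp(|1⟩) = 0.4502:
new amp(|0⟩) = (-0.99567)·a + (-0.0929583)·b = -0.9309
new amp(|1⟩) = (0.0929583)·a + (-0.99567)·b = -0.3652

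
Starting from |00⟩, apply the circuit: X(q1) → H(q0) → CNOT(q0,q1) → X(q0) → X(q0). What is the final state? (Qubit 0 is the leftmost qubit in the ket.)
1/√2|01⟩ + 1/√2|10⟩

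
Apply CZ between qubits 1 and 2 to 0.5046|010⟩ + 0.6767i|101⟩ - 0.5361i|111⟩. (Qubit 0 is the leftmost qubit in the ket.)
0.5046|010⟩ + 0.6767i|101⟩ + 0.5361i|111⟩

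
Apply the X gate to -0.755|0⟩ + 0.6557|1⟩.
0.6557|0⟩ - 0.755|1⟩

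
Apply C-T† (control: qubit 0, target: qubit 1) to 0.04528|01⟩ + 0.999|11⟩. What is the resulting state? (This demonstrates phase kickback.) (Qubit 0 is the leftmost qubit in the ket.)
0.04528|01⟩ + (0.7064 - 0.7064i)|11⟩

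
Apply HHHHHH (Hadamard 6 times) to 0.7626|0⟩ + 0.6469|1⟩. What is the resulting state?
0.7626|0⟩ + 0.6469|1⟩

H² = I, so an even number of Hadamards cancels: H^6 = I and the state is unchanged.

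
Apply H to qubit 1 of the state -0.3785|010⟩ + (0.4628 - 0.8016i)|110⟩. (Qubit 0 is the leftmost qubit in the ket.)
-0.2676|000⟩ + 0.2676|010⟩ + (0.3272 - 0.5668i)|100⟩ + (-0.3272 + 0.5668i)|110⟩

H on qubit 1 mixes each pair of kets that differ only in qubit 1: amplitudes (a, b) of (|…0…⟩, |…1…⟩) become ((a + b)/√2, (a − b)/√2). Kets absent from the input have amplitude 0.
(|000⟩, |010⟩): (a, b) = (0, -0.3785) → (-0.2676, 0.2676)
(|100⟩, |110⟩): (a, b) = (0, (0.4628 - 0.8016i)) → ((0.3272 - 0.5668i), (-0.3272 + 0.5668i))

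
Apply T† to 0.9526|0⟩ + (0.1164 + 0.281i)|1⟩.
0.9526|0⟩ + (0.281 + 0.1164i)|1⟩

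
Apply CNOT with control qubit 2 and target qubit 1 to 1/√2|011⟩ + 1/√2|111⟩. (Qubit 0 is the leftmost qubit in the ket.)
1/√2|001⟩ + 1/√2|101⟩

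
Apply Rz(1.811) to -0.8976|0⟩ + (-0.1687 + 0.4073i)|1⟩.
(-0.5541 + 0.7062i)|0⟩ + (-0.4246 + 0.1187i)|1⟩

Rz(1.811) = [[e^(−iθ/2), 0], [0, e^(iθ/2)]] with e^(±iθ/2) = cos(θ/2) ± i·sin(θ/2); θ = 1.811, cos(θ/2) ≈ 0.617292, sin(θ/2) ≈ 0.786734.
With a = amp(|0⟩) = -0.8976 and b = amp(|1⟩) = (-0.1687 + 0.4073i):
new amp(|0⟩) = (0.617292 - 0.786734i)·a = (-0.5541 + 0.7062i)
new amp(|1⟩) = (0.617292 + 0.786734i)·b = (-0.4246 + 0.1187i)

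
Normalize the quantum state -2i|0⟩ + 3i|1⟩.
-0.5547i|0⟩ + 0.8321i|1⟩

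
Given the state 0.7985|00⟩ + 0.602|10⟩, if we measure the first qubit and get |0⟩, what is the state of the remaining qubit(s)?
|0⟩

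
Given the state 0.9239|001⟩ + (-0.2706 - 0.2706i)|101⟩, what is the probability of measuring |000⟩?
0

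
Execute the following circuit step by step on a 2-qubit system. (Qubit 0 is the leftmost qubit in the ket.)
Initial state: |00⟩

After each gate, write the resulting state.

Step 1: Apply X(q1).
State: |01⟩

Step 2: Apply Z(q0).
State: |01⟩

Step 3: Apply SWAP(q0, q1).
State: |10⟩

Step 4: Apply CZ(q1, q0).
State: |10⟩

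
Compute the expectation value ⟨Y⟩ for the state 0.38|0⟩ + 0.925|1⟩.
0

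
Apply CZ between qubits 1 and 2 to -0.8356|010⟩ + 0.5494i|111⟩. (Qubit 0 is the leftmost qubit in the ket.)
-0.8356|010⟩ - 0.5494i|111⟩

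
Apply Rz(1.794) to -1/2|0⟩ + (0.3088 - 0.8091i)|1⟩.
(-0.312 + 0.3907i)|0⟩ + (0.825 - 0.2635i)|1⟩

Rz(1.794) = [[e^(−iθ/2), 0], [0, e^(iθ/2)]] with e^(±iθ/2) = cos(θ/2) ± i·sin(θ/2); θ = 1.794, cos(θ/2) ≈ 0.623957, sin(θ/2) ≈ 0.781459.
With a = amp(|0⟩) = -1/2 and b = amp(|1⟩) = (0.3088 - 0.8091i):
new amp(|0⟩) = (0.623957 - 0.781459i)·a = (-0.312 + 0.3907i)
new amp(|1⟩) = (0.623957 + 0.781459i)·b = (0.825 - 0.2635i)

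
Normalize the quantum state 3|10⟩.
|10⟩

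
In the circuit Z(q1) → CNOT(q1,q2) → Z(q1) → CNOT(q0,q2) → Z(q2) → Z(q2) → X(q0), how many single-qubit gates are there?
5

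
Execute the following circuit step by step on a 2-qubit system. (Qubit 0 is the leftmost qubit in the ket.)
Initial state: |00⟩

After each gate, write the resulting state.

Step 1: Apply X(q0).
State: |10⟩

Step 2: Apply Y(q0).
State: -i|00⟩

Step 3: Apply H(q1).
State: -(1/√2)i|00⟩ - (1/√2)i|01⟩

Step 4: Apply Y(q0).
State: 1/√2|10⟩ + 1/√2|11⟩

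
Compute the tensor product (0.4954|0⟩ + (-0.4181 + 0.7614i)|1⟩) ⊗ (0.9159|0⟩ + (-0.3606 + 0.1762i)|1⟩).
0.4537|00⟩ + (-0.1786 + 0.08729i)|01⟩ + (-0.3829 + 0.6974i)|10⟩ + (0.01661 - 0.3482i)|11⟩

amp(|b₁b₂…⟩) = product of the factor amplitudes for bits b₁, b₂, …; only kets whose every factor amplitude is nonzero survive.
|00⟩: (0.4954)(0.9159) = 0.4537
|01⟩: (0.4954)(-0.3606 + 0.1762i) = (-0.1786 + 0.08729i)
|10⟩: (-0.4181 + 0.7614i)(0.9159) = (-0.3829 + 0.6974i)
|11⟩: (-0.4181 + 0.7614i)(-0.3606 + 0.1762i) = (0.01661 - 0.3482i)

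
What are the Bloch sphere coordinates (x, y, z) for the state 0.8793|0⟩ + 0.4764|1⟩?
(0.8378, 0, 0.5462)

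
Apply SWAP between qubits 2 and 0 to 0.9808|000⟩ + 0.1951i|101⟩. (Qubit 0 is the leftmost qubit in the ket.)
0.9808|000⟩ + 0.1951i|101⟩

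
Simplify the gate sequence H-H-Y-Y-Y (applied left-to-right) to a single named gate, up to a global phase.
Y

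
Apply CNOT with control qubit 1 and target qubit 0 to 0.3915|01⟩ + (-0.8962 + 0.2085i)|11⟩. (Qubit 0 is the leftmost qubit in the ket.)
(-0.8962 + 0.2085i)|01⟩ + 0.3915|11⟩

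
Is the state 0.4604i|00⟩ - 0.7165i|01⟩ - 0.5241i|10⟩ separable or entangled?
Entangled

Writing the state as a|00⟩ + b|01⟩ + c|10⟩ + d|11⟩, it is a product state iff ad − bc = 0.
Here (a, b, c, d) = (0.4604i, -0.7165i, -0.5241i, 0): ad − bc = (0.4604i)(0) − (-0.7165i)(-0.5241i) = 0.3755 ≠ 0, so the state is entangled.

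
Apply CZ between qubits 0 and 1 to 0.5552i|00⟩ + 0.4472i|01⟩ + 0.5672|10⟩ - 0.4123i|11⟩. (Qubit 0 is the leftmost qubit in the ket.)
0.5552i|00⟩ + 0.4472i|01⟩ + 0.5672|10⟩ + 0.4123i|11⟩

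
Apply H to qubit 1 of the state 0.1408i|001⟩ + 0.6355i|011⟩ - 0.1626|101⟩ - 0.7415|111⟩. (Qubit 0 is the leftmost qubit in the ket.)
0.5489i|001⟩ - 0.3498i|011⟩ - 0.6393|101⟩ + 0.4093|111⟩

H on qubit 1 mixes each pair of kets that differ only in qubit 1: amplitudes (a, b) of (|…0…⟩, |…1…⟩) become ((a + b)/√2, (a − b)/√2). Kets absent from the input have amplitude 0.
(|001⟩, |011⟩): (a, b) = (0.1408i, 0.6355i) → (0.5489i, -0.3498i)
(|101⟩, |111⟩): (a, b) = (-0.1626, -0.7415) → (-0.6393, 0.4093)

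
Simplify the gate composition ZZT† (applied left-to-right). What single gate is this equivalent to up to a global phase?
T†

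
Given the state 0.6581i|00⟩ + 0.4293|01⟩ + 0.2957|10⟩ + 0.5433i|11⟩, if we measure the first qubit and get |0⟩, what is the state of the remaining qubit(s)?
0.8375i|0⟩ + 0.5464|1⟩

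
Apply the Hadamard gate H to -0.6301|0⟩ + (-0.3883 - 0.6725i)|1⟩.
(-0.7201 - 0.4755i)|0⟩ + (-0.171 + 0.4755i)|1⟩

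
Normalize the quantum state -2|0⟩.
-|0⟩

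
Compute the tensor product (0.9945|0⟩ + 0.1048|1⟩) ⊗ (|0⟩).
0.9945|00⟩ + 0.1048|10⟩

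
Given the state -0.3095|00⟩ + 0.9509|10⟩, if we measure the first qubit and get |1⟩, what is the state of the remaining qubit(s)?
|0⟩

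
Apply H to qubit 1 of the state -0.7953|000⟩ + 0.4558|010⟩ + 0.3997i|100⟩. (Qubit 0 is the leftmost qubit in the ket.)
-0.2401|000⟩ - 0.8847|010⟩ + 0.2826i|100⟩ + 0.2826i|110⟩

H on qubit 1 mixes each pair of kets that differ only in qubit 1: amplitudes (a, b) of (|…0…⟩, |…1…⟩) become ((a + b)/√2, (a − b)/√2). Kets absent from the input have amplitude 0.
(|000⟩, |010⟩): (a, b) = (-0.7953, 0.4558) → (-0.2401, -0.8847)
(|100⟩, |110⟩): (a, b) = (0.3997i, 0) → (0.2826i, 0.2826i)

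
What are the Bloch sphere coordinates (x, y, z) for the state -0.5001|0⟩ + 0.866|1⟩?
(-0.8662, 0, -0.4999)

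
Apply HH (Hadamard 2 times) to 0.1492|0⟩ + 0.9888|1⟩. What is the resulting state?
0.1492|0⟩ + 0.9888|1⟩

H² = I, so an even number of Hadamards cancels: H^2 = I and the state is unchanged.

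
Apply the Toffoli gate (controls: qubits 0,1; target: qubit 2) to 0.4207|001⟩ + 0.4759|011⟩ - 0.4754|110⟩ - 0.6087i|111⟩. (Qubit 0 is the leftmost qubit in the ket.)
0.4207|001⟩ + 0.4759|011⟩ - 0.6087i|110⟩ - 0.4754|111⟩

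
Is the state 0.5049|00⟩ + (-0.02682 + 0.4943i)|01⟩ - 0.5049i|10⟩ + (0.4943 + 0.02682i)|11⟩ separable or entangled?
Separable

Writing the state as a|00⟩ + b|01⟩ + c|10⟩ + d|11⟩, it is a product state iff ad − bc = 0.
Here (a, b, c, d) = (0.5049, (-0.02682 + 0.4943i), -0.5049i, (0.4943 + 0.02682i)): ad − bc = (0.5049)(0.4943 + 0.02682i) − (-0.02682 + 0.4943i)(-0.5049i) = 0, so the state is separable.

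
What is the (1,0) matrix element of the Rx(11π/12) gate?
-0.9914i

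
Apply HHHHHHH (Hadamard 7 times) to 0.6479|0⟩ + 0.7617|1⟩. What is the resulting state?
0.9967|0⟩ - 0.08047|1⟩

H² = I, so H^7 = H: a single Hadamard. With (a, b) = (0.6479, 0.7617), H gives ((a + b)/√2, (a − b)/√2) = (0.9967, -0.08047).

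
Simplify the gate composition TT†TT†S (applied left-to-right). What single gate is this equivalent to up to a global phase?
S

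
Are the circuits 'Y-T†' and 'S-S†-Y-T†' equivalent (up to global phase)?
Yes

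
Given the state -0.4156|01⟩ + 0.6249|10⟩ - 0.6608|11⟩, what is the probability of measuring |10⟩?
0.3905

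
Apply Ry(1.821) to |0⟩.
0.6134|0⟩ + 0.7898|1⟩

Ry(1.821) = [[cos(θ/2), −sin(θ/2)], [sin(θ/2), cos(θ/2)]]; θ = 1.821, cos(θ/2) ≈ 0.613351, sin(θ/2) ≈ 0.789811.
With a = amp(|0⟩) = 1 and b = amp(|1⟩) = 0:
new amp(|0⟩) = (0.613351)·a + (-0.789811)·b = 0.6134
new amp(|1⟩) = (0.789811)·a + (0.613351)·b = 0.7898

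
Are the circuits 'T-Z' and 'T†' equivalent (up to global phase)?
No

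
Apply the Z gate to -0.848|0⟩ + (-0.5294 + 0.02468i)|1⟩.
-0.848|0⟩ + (0.5294 - 0.02468i)|1⟩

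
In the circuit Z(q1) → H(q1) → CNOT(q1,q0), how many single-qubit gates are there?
2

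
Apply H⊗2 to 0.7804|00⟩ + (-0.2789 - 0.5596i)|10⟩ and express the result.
(0.2508 - 0.2798i)|00⟩ + (0.2508 - 0.2798i)|01⟩ + (0.5297 + 0.2798i)|10⟩ + (0.5297 + 0.2798i)|11⟩

H⊗2 gives amp(|y⟩) = (1/2) Σ_x (−1)^(x·y) amp(|x⟩), where x·y is the number of positions in which both x and y have a 1.
|00⟩: (0.7804 + (-0.2789 - 0.5596i))/2 = (0.2508 - 0.2798i)
|01⟩: (0.7804 + (-0.2789 - 0.5596i))/2 = (0.2508 - 0.2798i)
|10⟩: (0.7804 - (-0.2789 - 0.5596i))/2 = (0.5297 + 0.2798i)
|11⟩: (0.7804 - (-0.2789 - 0.5596i))/2 = (0.5297 + 0.2798i)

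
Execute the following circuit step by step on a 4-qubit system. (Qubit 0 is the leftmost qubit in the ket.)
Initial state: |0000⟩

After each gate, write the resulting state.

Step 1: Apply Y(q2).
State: i|0010⟩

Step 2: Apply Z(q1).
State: i|0010⟩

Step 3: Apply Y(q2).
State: |0000⟩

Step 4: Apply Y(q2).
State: i|0010⟩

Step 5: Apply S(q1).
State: i|0010⟩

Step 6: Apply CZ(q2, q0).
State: i|0010⟩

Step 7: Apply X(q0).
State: i|1010⟩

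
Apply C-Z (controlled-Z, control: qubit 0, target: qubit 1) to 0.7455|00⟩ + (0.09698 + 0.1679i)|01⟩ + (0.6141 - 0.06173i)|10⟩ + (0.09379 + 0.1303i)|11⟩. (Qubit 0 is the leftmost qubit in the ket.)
0.7455|00⟩ + (0.09698 + 0.1679i)|01⟩ + (0.6141 - 0.06173i)|10⟩ + (-0.09379 - 0.1303i)|11⟩

C-Z leaves the control-|0⟩ kets |00⟩, |01⟩ unchanged and applies Z to qubit 1 on the control-|1⟩ pair (|10⟩, |11⟩).
Z = [[1, 0], [0, -1]].
With a = amp(|10⟩) = (0.6141 - 0.06173i) and b = amp(|11⟩) = (0.09379 + 0.1303i):
new amp(|10⟩) = (1)·a = (0.6141 - 0.06173i)
new amp(|11⟩) = (-1)·b = (-0.09379 - 0.1303i)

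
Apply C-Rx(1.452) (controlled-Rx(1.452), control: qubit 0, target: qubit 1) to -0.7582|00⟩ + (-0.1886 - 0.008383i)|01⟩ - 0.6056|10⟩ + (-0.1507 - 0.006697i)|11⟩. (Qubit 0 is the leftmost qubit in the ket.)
-0.7582|00⟩ + (-0.1886 - 0.008383i)|01⟩ + (-0.4573 + 0.1i)|10⟩ + (-0.1127 + 0.397i)|11⟩

C-Rx(1.452) leaves the control-|0⟩ kets |00⟩, |01⟩ unchanged and applies Rx(1.452) to qubit 1 on the control-|1⟩ pair (|10⟩, |11⟩).
Rx(1.452) = [[cos(θ/2), −i·sin(θ/2)], [−i·sin(θ/2), cos(θ/2)]]; θ = 1.452, cos(θ/2) ≈ 0.747836, sin(θ/2) ≈ 0.663884.
With a = amp(|10⟩) = -0.6056 and b = amp(|11⟩) = (-0.1507 - 0.006697i):
new amp(|10⟩) = (0.747836)·a + (-0.663884i)·b = (-0.4573 + 0.1i)
new amp(|11⟩) = (-0.663884i)·a + (0.747836)·b = (-0.1127 + 0.397i)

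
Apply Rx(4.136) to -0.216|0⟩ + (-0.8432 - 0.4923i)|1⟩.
(-0.3297 + 0.7411i)|0⟩ + (0.4022 + 0.4247i)|1⟩

Rx(4.136) = [[cos(θ/2), −i·sin(θ/2)], [−i·sin(θ/2), cos(θ/2)]]; θ = 4.136, cos(θ/2) ≈ -0.47697, sin(θ/2) ≈ 0.87892.
With a = amp(|0⟩) = -0.216 and b = amp(|1⟩) = (-0.8432 - 0.4923i):
new amp(|0⟩) = (-0.47697)·a + (-0.87892i)·b = (-0.3297 + 0.7411i)
new amp(|1⟩) = (-0.87892i)·a + (-0.47697)·b = (0.4022 + 0.4247i)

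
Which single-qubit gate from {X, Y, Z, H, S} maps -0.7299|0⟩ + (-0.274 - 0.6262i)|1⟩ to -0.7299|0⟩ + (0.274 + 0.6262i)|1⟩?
Z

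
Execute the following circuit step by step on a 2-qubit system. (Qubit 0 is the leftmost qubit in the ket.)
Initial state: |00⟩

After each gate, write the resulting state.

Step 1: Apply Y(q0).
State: i|10⟩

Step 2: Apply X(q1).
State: i|11⟩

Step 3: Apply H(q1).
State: (1/√2)i|10⟩ - (1/√2)i|11⟩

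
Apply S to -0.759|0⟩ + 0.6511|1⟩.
-0.759|0⟩ + 0.6511i|1⟩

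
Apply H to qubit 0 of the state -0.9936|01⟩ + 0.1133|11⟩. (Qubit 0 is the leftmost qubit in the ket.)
-0.6225|01⟩ - 0.7827|11⟩

H on qubit 0 mixes each pair of kets that differ only in qubit 0: amplitudes (a, b) of (|…0…⟩, |…1…⟩) become ((a + b)/√2, (a − b)/√2). Kets absent from the input have amplitude 0.
(|01⟩, |11⟩): (a, b) = (-0.9936, 0.1133) → (-0.6225, -0.7827)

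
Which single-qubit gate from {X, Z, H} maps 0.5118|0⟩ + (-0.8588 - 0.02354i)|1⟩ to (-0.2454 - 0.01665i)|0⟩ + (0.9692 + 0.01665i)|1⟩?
H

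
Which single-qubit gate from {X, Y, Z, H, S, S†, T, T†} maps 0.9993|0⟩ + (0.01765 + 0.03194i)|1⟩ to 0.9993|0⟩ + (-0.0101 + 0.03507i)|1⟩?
T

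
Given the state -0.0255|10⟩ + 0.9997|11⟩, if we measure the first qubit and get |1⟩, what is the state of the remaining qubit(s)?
-0.0255|0⟩ + 0.9997|1⟩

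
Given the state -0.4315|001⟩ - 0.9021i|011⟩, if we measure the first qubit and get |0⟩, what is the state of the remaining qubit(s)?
-0.4315|01⟩ - 0.9021i|11⟩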